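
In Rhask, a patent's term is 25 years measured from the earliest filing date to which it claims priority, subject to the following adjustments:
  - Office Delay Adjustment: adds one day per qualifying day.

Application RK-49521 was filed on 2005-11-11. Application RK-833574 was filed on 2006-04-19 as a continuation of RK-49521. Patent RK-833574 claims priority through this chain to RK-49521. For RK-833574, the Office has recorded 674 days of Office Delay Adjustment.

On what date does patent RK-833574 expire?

Earliest priority filing: 11 November 2005.
Base term: 11 November 2005 + 25 years → 11 November 2030.
Office Delay Adjustment: +674 days → 15 September 2032.

September 15, 2032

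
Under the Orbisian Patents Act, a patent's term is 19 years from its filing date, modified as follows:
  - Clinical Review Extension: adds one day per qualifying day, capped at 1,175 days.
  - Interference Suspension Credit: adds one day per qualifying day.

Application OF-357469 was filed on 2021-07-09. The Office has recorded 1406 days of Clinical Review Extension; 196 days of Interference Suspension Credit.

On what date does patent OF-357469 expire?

Base term: filing date + 19 years → 9 July 2040.
Clinical Review Extension: 1406 days claimed exceeds the 1175-day cap, so +1175 days → 27 September 2043.
Interference Suspension Credit: +196 days → 10 April 2044.

April 10, 2044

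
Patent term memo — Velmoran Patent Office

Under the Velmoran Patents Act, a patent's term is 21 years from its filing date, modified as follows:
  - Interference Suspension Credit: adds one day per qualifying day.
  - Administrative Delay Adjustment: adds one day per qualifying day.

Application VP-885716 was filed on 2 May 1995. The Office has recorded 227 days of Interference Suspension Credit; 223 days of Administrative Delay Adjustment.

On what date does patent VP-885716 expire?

Base term: filing date + 21 years → 2 May 2016.
Interference Suspension Credit: +227 days → 15 December 2016.
Administrative Delay Adjustment: +223 days → 26 July 2017.

2017-07-26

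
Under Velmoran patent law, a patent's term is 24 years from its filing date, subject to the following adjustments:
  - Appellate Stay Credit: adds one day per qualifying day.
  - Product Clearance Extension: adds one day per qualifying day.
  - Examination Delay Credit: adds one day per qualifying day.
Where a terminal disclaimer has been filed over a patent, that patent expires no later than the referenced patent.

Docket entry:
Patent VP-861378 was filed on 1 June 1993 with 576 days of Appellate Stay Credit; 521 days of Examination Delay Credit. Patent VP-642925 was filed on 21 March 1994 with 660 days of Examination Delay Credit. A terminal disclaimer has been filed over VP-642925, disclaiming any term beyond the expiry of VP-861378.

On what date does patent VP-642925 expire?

Natural term of VP-642925:
  Base: filing + 24 years → 21 March 2018.
  Examination Delay Credit: +660 days → 10 January 2020.
Expiry of referenced patent VP-861378:
  Base: filing + 24 years → 1 June 2017.
  Appellate Stay Credit: +576 days → 29 December 2018.
  Examination Delay Credit: +521 days → 2 June 2020.
Terminal disclaimer: VP-642925 expires on the earlier of 10 January 2020 and 2 June 2020.

2020-01-10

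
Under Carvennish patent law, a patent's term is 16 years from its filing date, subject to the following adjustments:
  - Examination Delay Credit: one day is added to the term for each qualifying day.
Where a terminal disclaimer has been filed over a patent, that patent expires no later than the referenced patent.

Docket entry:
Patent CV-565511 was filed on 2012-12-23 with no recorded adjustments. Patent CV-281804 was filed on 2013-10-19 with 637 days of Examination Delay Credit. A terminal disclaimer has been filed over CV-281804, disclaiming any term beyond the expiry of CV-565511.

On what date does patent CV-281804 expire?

Natural term of CV-281804:
  Base: filing + 16 years → 19 October 2029.
  Examination Delay Credit: +637 days → 18 July 2031.
Expiry of referenced patent CV-565511:
  Base: filing + 16 years → 23 December 2028.
Terminal disclaimer: CV-281804 expires on the earlier of 18 July 2031 and 23 December 2028.

2028-12-23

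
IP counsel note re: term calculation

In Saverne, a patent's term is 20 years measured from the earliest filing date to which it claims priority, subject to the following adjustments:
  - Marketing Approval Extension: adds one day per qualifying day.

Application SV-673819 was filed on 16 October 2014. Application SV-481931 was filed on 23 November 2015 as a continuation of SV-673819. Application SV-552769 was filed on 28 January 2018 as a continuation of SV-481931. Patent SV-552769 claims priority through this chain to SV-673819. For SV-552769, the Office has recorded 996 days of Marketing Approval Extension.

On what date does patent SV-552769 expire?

2037-07-08

Earliest priority filing: 16 October 2014.
Base term: 16 October 2014 + 20 years → 16 October 2034.
Marketing Approval Extension: +996 days → 8 July 2037.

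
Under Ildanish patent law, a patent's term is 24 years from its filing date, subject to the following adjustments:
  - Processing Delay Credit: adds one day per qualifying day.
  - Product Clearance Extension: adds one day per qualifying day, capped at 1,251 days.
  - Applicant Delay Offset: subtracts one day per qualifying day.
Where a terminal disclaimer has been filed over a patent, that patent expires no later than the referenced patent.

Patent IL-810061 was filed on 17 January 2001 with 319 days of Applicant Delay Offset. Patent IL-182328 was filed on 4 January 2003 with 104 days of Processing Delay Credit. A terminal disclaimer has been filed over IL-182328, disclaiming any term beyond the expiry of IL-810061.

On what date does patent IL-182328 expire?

Natural term of IL-182328:
  Base: filing + 24 years → 4 January 2027.
  Processing Delay Credit: +104 days → 18 April 2027.
Expiry of referenced patent IL-810061:
  Base: filing + 24 years → 17 January 2025.
  Applicant Delay Offset: −319 days → 4 March 2024.
Terminal disclaimer: IL-182328 expires on the earlier of 18 April 2027 and 4 March 2024.

March 4, 2024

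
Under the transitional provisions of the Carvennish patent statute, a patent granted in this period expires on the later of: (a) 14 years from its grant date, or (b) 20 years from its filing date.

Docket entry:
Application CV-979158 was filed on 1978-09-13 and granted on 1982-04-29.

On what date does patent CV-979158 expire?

(a) grant + 14 years → 29 April 1996.
(b) filing + 20 years → 13 September 1998.
Later of the two: 13 September 1998.

September 13, 1998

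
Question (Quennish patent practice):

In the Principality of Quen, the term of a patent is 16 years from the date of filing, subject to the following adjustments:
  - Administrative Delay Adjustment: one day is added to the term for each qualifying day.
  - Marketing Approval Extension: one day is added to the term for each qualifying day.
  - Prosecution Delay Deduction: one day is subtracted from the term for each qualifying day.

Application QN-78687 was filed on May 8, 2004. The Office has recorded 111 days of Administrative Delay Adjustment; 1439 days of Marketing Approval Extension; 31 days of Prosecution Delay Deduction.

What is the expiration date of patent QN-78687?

Base term: filing date + 16 years → 8 May 2020.
Administrative Delay Adjustment: +111 days → 27 August 2020.
Marketing Approval Extension: +1439 days → 5 August 2024.
Prosecution Delay Deduction: −31 days → 5 July 2024.

July 5, 2024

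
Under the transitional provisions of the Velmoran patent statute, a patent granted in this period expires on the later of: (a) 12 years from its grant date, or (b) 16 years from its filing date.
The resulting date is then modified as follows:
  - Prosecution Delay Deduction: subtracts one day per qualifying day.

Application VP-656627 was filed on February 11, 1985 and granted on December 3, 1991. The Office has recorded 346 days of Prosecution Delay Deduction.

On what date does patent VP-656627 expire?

2002-12-22

(a) grant + 12 years → 3 December 2003.
(b) filing + 16 years → 11 February 2001.
Later of the two: 3 December 2003.
Prosecution Delay Deduction: −346 days → 22 December 2002.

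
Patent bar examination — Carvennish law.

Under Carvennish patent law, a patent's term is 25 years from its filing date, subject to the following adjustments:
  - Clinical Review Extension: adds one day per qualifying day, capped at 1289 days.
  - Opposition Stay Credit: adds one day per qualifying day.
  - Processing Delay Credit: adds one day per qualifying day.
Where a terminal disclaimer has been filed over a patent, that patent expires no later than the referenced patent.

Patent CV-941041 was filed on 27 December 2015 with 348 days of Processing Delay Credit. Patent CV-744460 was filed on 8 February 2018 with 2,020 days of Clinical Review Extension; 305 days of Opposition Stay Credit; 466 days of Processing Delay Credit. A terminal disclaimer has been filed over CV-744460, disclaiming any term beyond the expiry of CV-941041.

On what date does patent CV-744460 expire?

Natural term of CV-744460:
  Base: filing + 25 years → 8 February 2043.
  Clinical Review Extension: 2020 days claimed exceeds the 1289-day cap, so +1289 days → 20 August 2046.
  Opposition Stay Credit: +305 days → 21 June 2047.
  Processing Delay Credit: +466 days → 29 September 2048.
Expiry of referenced patent CV-941041:
  Base: filing + 25 years → 27 December 2040.
  Processing Delay Credit: +348 days → 10 December 2041.
Terminal disclaimer: CV-744460 expires on the earlier of 29 September 2048 and 10 December 2041.

2041-12-10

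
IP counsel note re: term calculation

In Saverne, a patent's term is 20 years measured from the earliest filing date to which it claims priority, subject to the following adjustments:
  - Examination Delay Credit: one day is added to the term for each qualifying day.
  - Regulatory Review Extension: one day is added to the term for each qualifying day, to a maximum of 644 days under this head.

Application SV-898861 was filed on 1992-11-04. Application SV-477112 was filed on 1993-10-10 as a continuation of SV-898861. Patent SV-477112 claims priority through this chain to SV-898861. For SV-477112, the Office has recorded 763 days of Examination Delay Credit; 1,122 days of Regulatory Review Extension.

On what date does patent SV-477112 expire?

Earliest priority filing: 4 November 1992.
Base term: 4 November 1992 + 20 years → 4 November 2012.
Examination Delay Credit: +763 days → 7 December 2014.
Regulatory Review Extension: 1122 days claimed exceeds the 644-day cap, so +644 days → 11 September 2016.

September 11, 2016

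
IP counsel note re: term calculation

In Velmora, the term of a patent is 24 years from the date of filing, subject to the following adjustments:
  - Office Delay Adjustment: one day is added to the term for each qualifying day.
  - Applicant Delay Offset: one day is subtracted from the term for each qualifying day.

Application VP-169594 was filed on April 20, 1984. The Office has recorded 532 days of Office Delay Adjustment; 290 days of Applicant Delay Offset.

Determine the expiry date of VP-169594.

2008-12-18

Base term: filing date + 24 years → 20 April 2008.
Office Delay Adjustment: +532 days → 4 October 2009.
Applicant Delay Offset: −290 days → 18 December 2008.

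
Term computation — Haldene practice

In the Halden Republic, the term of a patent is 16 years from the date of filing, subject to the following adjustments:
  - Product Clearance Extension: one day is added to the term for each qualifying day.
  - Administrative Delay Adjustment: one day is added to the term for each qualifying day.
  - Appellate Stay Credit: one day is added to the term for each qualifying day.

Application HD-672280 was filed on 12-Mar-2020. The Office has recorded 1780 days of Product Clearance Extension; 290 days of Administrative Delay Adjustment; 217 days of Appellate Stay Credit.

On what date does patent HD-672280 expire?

2042-06-16

Base term: filing date + 16 years → 12 March 2036.
Product Clearance Extension: +1780 days → 25 January 2041.
Administrative Delay Adjustment: +290 days → 11 November 2041.
Appellate Stay Credit: +217 days → 16 June 2042.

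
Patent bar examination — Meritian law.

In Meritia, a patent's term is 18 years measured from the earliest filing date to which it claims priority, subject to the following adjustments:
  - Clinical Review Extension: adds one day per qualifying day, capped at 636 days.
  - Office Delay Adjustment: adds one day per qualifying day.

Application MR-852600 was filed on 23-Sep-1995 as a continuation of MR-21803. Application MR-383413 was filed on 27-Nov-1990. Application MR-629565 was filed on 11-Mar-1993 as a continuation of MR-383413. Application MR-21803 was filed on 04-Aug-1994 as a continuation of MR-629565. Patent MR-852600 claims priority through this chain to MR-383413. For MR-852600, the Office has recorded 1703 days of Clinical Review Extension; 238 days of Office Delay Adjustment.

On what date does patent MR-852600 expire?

Earliest priority filing: 27 November 1990.
Base term: 27 November 1990 + 18 years → 27 November 2008.
Clinical Review Extension: 1703 days claimed exceeds the 636-day cap, so +636 days → 25 August 2010.
Office Delay Adjustment: +238 days → 20 April 2011.

April 20, 2011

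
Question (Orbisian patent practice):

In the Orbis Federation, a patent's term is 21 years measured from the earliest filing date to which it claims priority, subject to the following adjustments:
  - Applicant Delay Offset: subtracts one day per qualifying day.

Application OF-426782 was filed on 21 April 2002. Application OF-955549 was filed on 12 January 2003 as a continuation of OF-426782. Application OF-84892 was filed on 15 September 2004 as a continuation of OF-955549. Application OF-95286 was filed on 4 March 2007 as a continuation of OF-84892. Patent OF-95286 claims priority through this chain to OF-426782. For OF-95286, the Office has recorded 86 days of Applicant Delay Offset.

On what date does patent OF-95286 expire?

Earliest priority filing: 21 April 2002.
Base term: 21 April 2002 + 21 years → 21 April 2023.
Applicant Delay Offset: −86 days → 25 January 2023.

January 25, 2023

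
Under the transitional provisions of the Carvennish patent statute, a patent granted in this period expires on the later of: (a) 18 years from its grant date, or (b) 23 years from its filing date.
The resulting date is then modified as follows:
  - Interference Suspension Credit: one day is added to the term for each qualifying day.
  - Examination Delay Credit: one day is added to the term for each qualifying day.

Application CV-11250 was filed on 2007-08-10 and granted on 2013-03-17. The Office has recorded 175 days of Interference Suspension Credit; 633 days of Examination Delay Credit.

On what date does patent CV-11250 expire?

(a) grant + 18 years → 17 March 2031.
(b) filing + 23 years → 10 August 2030.
Later of the two: 17 March 2031.
Interference Suspension Credit: +175 days → 8 September 2031.
Examination Delay Credit: +633 days → 2 June 2033.

2033-06-02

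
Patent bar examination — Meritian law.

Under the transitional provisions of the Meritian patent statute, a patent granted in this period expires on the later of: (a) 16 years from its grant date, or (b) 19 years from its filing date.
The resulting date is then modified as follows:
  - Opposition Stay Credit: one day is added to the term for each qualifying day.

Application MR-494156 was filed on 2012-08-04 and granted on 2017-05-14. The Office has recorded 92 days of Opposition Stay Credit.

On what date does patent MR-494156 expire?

(a) grant + 16 years → 14 May 2033.
(b) filing + 19 years → 4 August 2031.
Later of the two: 14 May 2033.
Opposition Stay Credit: +92 days → 14 August 2033.

2033-08-14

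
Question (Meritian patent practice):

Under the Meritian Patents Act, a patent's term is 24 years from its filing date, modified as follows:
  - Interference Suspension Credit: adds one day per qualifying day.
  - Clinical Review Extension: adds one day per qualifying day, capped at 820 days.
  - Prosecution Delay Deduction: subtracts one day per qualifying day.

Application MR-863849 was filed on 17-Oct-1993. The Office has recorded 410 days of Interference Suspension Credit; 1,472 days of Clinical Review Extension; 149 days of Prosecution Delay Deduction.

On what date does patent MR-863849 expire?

Base term: filing date + 24 years → 17 October 2017.
Interference Suspension Credit: +410 days → 1 December 2018.
Clinical Review Extension: 1472 days claimed exceeds the 820-day cap, so +820 days → 28 February 2021.
Prosecution Delay Deduction: −149 days → 2 October 2020.

October 2, 2020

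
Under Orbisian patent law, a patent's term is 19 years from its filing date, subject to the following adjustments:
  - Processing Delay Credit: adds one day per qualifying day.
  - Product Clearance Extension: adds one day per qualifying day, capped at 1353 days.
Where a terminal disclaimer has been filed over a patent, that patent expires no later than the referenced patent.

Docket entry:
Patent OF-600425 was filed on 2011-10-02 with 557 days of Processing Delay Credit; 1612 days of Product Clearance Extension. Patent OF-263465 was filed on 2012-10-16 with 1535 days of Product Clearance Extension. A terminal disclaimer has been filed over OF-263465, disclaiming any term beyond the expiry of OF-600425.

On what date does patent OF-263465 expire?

Natural term of OF-263465:
  Base: filing + 19 years → 16 October 2031.
  Product Clearance Extension: 1535 days claimed exceeds the 1353-day cap, so +1353 days → 30 June 2035.
Expiry of referenced patent OF-600425:
  Base: filing + 19 years → 2 October 2030.
  Processing Delay Credit: +557 days → 11 April 2032.
  Product Clearance Extension: 1612 days claimed exceeds the 1353-day cap, so +1353 days → 25 December 2035.
Terminal disclaimer: OF-263465 expires on the earlier of 30 June 2035 and 25 December 2035.

2035-06-30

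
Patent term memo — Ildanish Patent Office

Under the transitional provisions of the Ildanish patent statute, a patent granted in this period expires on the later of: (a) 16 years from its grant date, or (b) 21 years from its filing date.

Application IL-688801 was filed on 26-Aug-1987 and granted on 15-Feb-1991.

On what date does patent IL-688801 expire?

(a) grant + 16 years → 15 February 2007.
(b) filing + 21 years → 26 August 2008.
Later of the two: 26 August 2008.

August 26, 2008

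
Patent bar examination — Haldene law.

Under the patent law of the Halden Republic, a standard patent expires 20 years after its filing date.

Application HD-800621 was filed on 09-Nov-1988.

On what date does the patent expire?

Filing date + 20 years → 9 November 2008.

November 9, 2008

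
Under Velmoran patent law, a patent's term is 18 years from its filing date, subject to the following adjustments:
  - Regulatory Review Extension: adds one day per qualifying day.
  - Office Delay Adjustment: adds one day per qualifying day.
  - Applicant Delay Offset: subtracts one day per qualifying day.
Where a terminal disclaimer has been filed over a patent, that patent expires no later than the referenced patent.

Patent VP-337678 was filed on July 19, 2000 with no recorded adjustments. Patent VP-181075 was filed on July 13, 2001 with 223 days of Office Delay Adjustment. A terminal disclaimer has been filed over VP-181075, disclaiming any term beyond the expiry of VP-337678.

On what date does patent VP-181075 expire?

Natural term of VP-181075:
  Base: filing + 18 years → 13 July 2019.
  Office Delay Adjustment: +223 days → 21 February 2020.
Expiry of referenced patent VP-337678:
  Base: filing + 18 years → 19 July 2018.
Terminal disclaimer: VP-181075 expires on the earlier of 21 February 2020 and 19 July 2018.

July 19, 2018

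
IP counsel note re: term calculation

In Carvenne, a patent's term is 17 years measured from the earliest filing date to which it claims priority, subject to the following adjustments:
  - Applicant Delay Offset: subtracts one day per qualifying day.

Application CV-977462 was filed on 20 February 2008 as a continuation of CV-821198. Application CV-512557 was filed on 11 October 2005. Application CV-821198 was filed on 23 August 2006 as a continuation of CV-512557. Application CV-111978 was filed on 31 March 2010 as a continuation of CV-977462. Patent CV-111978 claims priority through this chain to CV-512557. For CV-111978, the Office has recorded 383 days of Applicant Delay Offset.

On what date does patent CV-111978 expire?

Earliest priority filing: 11 October 2005.
Base term: 11 October 2005 + 17 years → 11 October 2022.
Applicant Delay Offset: −383 days → 23 September 2021.

September 23, 2021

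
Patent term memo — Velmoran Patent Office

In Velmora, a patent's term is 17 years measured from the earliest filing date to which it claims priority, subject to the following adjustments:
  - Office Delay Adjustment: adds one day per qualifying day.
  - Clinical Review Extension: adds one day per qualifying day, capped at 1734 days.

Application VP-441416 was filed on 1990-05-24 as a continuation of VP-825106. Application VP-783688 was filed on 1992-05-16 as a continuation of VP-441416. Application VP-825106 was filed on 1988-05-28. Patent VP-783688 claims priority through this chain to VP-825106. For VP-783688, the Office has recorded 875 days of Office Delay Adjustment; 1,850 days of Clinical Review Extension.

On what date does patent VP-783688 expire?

Earliest priority filing: 28 May 1988.
Base term: 28 May 1988 + 17 years → 28 May 2005.
Office Delay Adjustment: +875 days → 20 October 2007.
Clinical Review Extension: 1850 days claimed exceeds the 1734-day cap, so +1734 days → 19 July 2012.

July 19, 2012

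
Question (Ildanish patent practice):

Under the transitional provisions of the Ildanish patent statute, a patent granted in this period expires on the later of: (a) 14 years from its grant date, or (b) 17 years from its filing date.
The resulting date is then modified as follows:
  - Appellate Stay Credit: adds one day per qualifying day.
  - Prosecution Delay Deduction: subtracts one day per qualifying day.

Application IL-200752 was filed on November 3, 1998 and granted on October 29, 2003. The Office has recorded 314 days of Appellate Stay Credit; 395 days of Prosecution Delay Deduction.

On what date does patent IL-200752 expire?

(a) grant + 14 years → 29 October 2017.
(b) filing + 17 years → 3 November 2015.
Later of the two: 29 October 2017.
Appellate Stay Credit: +314 days → 8 September 2018.
Prosecution Delay Deduction: −395 days → 9 August 2017.

August 9, 2017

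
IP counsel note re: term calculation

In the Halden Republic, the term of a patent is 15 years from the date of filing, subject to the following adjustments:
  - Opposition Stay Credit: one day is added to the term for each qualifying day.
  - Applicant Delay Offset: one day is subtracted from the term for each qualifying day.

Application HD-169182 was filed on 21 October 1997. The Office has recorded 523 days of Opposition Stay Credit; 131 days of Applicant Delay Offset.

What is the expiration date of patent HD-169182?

2013-11-17

Base term: filing date + 15 years → 21 October 2012.
Opposition Stay Credit: +523 days → 28 March 2014.
Applicant Delay Offset: −131 days → 17 November 2013.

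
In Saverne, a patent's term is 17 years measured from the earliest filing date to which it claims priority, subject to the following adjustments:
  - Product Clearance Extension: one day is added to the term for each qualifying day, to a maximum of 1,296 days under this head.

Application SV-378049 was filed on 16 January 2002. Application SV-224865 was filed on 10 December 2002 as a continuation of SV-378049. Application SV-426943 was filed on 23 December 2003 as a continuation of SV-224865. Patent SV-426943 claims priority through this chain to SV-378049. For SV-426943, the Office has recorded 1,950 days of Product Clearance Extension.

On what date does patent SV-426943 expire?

August 4, 2022

Earliest priority filing: 16 January 2002.
Base term: 16 January 2002 + 17 years → 16 January 2019.
Product Clearance Extension: 1950 days claimed exceeds the 1296-day cap, so +1296 days → 4 August 2022.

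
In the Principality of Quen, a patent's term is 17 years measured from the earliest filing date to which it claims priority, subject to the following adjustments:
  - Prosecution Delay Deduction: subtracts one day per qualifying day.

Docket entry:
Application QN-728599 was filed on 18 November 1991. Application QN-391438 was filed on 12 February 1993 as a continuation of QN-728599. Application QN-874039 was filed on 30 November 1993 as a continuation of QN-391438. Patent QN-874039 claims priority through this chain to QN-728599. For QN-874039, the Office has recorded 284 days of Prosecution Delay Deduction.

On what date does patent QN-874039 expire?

Earliest priority filing: 18 November 1991.
Base term: 18 November 1991 + 17 years → 18 November 2008.
Prosecution Delay Deduction: −284 days → 8 February 2008.

February 8, 2008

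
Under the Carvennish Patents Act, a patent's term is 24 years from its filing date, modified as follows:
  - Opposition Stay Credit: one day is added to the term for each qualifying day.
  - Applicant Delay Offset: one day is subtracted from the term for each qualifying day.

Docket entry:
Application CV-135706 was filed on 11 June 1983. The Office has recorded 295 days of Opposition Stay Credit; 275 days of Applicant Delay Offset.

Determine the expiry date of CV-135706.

Base term: filing date + 24 years → 11 June 2007.
Opposition Stay Credit: +295 days → 1 April 2008.
Applicant Delay Offset: −275 days → 1 July 2007.

July 1, 2007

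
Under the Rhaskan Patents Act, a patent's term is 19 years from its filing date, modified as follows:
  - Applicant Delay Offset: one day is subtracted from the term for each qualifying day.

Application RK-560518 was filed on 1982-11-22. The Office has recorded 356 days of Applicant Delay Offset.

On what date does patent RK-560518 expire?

2000-12-01

Base term: filing date + 19 years → 22 November 2001.
Applicant Delay Offset: −356 days → 1 December 2000.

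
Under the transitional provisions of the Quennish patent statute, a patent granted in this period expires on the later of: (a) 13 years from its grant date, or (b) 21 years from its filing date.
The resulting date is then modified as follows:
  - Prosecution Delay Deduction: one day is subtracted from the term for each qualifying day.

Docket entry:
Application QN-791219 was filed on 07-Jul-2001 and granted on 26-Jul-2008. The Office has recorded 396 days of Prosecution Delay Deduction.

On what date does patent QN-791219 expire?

(a) grant + 13 years → 26 July 2021.
(b) filing + 21 years → 7 July 2022.
Later of the two: 7 July 2022.
Prosecution Delay Deduction: −396 days → 6 June 2021.

June 6, 2021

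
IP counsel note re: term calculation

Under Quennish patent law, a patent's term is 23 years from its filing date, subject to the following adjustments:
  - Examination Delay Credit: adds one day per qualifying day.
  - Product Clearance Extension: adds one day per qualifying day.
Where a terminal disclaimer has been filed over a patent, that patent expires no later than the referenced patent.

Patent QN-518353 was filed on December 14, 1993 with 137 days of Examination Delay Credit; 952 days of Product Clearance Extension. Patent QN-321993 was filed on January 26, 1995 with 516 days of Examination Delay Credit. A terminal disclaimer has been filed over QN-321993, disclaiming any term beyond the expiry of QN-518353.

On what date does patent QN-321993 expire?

June 26, 2019

Natural term of QN-321993:
  Base: filing + 23 years → 26 January 2018.
  Examination Delay Credit: +516 days → 26 June 2019.
Expiry of referenced patent QN-518353:
  Base: filing + 23 years → 14 December 2016.
  Examination Delay Credit: +137 days → 30 April 2017.
  Product Clearance Extension: +952 days → 8 December 2019.
Terminal disclaimer: QN-321993 expires on the earlier of 26 June 2019 and 8 December 2019.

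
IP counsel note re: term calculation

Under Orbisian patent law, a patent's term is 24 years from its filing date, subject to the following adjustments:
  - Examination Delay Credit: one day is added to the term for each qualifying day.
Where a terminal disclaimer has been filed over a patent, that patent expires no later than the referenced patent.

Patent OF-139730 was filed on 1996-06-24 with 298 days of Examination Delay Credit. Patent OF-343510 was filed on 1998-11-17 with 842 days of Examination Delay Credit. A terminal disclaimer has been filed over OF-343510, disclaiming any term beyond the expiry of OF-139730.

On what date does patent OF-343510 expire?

Natural term of OF-343510:
  Base: filing + 24 years → 17 November 2022.
  Examination Delay Credit: +842 days → 8 March 2025.
Expiry of referenced patent OF-139730:
  Base: filing + 24 years → 24 June 2020.
  Examination Delay Credit: +298 days → 18 April 2021.
Terminal disclaimer: OF-343510 expires on the earlier of 8 March 2025 and 18 April 2021.

2021-04-18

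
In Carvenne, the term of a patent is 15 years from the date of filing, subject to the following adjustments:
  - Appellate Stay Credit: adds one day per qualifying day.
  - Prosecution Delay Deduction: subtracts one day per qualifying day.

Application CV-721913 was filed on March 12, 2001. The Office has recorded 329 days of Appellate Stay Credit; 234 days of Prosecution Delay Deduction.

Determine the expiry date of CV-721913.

2016-06-15

Base term: filing date + 15 years → 12 March 2016.
Appellate Stay Credit: +329 days → 4 February 2017.
Prosecution Delay Deduction: −234 days → 15 June 2016.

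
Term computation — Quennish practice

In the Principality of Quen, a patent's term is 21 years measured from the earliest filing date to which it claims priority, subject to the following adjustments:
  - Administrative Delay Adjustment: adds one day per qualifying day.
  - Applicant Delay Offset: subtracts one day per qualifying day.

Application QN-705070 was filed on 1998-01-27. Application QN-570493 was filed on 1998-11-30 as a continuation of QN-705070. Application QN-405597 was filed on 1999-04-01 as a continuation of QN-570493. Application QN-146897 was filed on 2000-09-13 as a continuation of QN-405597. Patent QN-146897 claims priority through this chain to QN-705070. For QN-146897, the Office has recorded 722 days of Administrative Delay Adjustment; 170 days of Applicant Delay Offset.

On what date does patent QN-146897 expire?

2020-08-01

Earliest priority filing: 27 January 1998.
Base term: 27 January 1998 + 21 years → 27 January 2019.
Administrative Delay Adjustment: +722 days → 18 January 2021.
Applicant Delay Offset: −170 days → 1 August 2020.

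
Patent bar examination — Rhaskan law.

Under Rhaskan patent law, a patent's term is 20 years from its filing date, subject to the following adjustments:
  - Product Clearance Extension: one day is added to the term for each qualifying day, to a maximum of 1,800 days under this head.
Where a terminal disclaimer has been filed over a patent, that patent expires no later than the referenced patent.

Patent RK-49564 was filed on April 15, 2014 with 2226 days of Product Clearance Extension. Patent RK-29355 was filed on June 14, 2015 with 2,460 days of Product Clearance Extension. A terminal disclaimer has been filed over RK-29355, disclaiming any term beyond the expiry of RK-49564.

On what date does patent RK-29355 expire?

Natural term of RK-29355:
  Base: filing + 20 years → 14 June 2035.
  Product Clearance Extension: 2460 days claimed exceeds the 1800-day cap, so +1800 days → 18 May 2040.
Expiry of referenced patent RK-49564:
  Base: filing + 20 years → 15 April 2034.
  Product Clearance Extension: 2226 days claimed exceeds the 1800-day cap, so +1800 days → 20 March 2039.
Terminal disclaimer: RK-29355 expires on the earlier of 18 May 2040 and 20 March 2039.

2039-03-20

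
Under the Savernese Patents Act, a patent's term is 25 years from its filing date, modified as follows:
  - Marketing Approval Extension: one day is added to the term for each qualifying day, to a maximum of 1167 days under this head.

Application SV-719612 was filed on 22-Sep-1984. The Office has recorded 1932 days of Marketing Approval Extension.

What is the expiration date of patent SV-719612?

Base term: filing date + 25 years → 22 September 2009.
Marketing Approval Extension: 1932 days claimed exceeds the 1167-day cap, so +1167 days → 2 December 2012.

2012-12-02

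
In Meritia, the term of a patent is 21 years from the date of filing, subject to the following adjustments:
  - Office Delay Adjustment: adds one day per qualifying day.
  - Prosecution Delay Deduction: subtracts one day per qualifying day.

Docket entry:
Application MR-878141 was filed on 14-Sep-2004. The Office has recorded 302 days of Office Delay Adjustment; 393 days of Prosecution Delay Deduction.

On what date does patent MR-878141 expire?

Base term: filing date + 21 years → 14 September 2025.
Office Delay Adjustment: +302 days → 13 July 2026.
Prosecution Delay Deduction: −393 days → 15 June 2025.

June 15, 2025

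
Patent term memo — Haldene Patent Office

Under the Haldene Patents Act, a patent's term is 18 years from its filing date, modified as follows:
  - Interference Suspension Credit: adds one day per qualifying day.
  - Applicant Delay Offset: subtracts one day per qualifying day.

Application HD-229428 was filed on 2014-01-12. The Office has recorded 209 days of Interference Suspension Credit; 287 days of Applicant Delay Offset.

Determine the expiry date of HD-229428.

October 26, 2031

Base term: filing date + 18 years → 12 January 2032.
Interference Suspension Credit: +209 days → 8 August 2032.
Applicant Delay Offset: −287 days → 26 October 2031.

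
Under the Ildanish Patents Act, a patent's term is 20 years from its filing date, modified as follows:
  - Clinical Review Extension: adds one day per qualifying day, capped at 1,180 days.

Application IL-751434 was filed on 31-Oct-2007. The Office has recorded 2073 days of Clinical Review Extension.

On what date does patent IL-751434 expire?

Base term: filing date + 20 years → 31 October 2027.
Clinical Review Extension: 2073 days claimed exceeds the 1180-day cap, so +1180 days → 23 January 2031.

January 23, 2031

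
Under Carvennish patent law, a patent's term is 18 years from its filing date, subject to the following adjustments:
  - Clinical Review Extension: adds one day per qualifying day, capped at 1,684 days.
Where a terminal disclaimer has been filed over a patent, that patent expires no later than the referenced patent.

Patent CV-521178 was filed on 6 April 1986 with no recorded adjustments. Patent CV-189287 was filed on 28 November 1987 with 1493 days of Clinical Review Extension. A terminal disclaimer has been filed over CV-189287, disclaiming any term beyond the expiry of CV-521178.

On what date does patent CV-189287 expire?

2004-04-06

Natural term of CV-189287:
  Base: filing + 18 years → 28 November 2005.
  Clinical Review Extension: 1493 days (within the 1684-day cap) → +1493 days → 30 December 2009.
Expiry of referenced patent CV-521178:
  Base: filing + 18 years → 6 April 2004.
Terminal disclaimer: CV-189287 expires on the earlier of 30 December 2009 and 6 April 2004.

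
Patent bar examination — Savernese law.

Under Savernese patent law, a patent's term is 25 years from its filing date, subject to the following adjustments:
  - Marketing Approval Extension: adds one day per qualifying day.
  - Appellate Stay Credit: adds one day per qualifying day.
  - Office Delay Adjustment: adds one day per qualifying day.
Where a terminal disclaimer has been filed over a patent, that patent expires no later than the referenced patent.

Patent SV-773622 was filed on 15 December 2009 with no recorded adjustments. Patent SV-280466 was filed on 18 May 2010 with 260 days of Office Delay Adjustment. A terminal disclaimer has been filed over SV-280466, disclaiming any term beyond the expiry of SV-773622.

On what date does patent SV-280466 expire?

December 15, 2034

Natural term of SV-280466:
  Base: filing + 25 years → 18 May 2035.
  Office Delay Adjustment: +260 days → 2 February 2036.
Expiry of referenced patent SV-773622:
  Base: filing + 25 years → 15 December 2034.
Terminal disclaimer: SV-280466 expires on the earlier of 2 February 2036 and 15 December 2034.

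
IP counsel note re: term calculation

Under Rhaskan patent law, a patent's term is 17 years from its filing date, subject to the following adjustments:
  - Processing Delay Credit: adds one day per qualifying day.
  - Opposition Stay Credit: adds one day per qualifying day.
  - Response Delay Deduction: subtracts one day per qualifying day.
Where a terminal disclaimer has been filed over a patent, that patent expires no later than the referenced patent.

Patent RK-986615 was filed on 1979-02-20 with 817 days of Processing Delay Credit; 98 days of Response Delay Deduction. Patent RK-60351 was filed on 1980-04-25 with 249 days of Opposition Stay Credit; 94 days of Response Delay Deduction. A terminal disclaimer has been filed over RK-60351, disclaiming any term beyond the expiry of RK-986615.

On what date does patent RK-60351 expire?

Natural term of RK-60351:
  Base: filing + 17 years → 25 April 1997.
  Opposition Stay Credit: +249 days → 30 December 1997.
  Response Delay Deduction: −94 days → 27 September 1997.
Expiry of referenced patent RK-986615:
  Base: filing + 17 years → 20 February 1996.
  Processing Delay Credit: +817 days → 17 May 1998.
  Response Delay Deduction: −98 days → 8 February 1998.
Terminal disclaimer: RK-60351 expires on the earlier of 27 September 1997 and 8 February 1998.

September 27, 1997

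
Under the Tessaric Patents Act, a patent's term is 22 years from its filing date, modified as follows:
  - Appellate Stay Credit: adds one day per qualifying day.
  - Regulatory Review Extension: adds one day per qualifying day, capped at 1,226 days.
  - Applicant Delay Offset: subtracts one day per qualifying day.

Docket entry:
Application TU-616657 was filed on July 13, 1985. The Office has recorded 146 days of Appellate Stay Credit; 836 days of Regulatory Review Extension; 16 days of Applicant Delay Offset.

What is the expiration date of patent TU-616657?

Base term: filing date + 22 years → 13 July 2007.
Appellate Stay Credit: +146 days → 6 December 2007.
Regulatory Review Extension: 836 days (within the 1226-day cap) → +836 days → 21 March 2010.
Applicant Delay Offset: −16 days → 5 March 2010.

2010-03-05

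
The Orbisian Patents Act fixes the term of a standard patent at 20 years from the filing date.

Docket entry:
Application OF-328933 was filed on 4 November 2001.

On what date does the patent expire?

Filing date + 20 years → 4 November 2021.

2021-11-04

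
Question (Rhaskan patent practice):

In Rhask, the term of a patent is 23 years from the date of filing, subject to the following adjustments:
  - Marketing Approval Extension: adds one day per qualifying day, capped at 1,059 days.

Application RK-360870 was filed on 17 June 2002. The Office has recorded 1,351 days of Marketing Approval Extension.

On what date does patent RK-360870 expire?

May 11, 2028

Base term: filing date + 23 years → 17 June 2025.
Marketing Approval Extension: 1351 days claimed exceeds the 1059-day cap, so +1059 days → 11 May 2028.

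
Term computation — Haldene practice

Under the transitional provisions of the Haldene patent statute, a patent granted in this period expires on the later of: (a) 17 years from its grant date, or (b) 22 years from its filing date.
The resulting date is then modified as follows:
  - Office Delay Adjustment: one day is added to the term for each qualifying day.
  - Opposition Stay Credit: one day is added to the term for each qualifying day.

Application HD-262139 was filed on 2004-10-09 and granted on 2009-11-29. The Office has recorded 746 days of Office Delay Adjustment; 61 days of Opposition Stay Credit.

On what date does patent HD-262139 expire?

(a) grant + 17 years → 29 November 2026.
(b) filing + 22 years → 9 October 2026.
Later of the two: 29 November 2026.
Office Delay Adjustment: +746 days → 14 December 2028.
Opposition Stay Credit: +61 days → 13 February 2029.

February 13, 2029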